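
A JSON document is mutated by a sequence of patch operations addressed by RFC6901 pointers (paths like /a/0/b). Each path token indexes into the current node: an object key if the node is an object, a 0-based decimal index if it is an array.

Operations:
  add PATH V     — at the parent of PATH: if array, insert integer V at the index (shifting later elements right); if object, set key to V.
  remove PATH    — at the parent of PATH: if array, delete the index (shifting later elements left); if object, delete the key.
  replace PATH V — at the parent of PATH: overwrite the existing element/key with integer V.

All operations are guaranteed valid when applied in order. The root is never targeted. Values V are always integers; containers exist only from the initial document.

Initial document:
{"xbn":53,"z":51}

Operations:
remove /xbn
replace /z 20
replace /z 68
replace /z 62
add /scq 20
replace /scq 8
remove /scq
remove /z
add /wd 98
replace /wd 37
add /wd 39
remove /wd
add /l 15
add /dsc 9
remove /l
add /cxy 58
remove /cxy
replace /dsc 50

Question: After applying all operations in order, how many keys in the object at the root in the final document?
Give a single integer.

After op 1 (remove /xbn): {"z":51}
After op 2 (replace /z 20): {"z":20}
After op 3 (replace /z 68): {"z":68}
After op 4 (replace /z 62): {"z":62}
After op 5 (add /scq 20): {"scq":20,"z":62}
After op 6 (replace /scq 8): {"scq":8,"z":62}
After op 7 (remove /scq): {"z":62}
After op 8 (remove /z): {}
After op 9 (add /wd 98): {"wd":98}
After op 10 (replace /wd 37): {"wd":37}
After op 11 (add /wd 39): {"wd":39}
After op 12 (remove /wd): {}
After op 13 (add /l 15): {"l":15}
After op 14 (add /dsc 9): {"dsc":9,"l":15}
After op 15 (remove /l): {"dsc":9}
After op 16 (add /cxy 58): {"cxy":58,"dsc":9}
After op 17 (remove /cxy): {"dsc":9}
After op 18 (replace /dsc 50): {"dsc":50}
Size at the root: 1

Answer: 1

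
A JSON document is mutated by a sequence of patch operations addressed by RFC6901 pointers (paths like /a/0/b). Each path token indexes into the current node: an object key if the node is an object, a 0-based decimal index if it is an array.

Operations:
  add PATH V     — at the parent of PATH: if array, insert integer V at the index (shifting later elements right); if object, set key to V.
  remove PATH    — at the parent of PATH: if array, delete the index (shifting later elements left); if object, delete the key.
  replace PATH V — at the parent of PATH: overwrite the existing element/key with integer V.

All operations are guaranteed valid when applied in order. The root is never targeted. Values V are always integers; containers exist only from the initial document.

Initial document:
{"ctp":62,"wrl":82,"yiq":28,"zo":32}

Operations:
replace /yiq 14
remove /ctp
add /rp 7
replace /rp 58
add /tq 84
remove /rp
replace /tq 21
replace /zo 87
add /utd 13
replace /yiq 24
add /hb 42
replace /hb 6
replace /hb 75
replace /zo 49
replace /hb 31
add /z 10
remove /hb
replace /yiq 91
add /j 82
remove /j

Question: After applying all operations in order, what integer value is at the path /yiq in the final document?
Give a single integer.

After op 1 (replace /yiq 14): {"ctp":62,"wrl":82,"yiq":14,"zo":32}
After op 2 (remove /ctp): {"wrl":82,"yiq":14,"zo":32}
After op 3 (add /rp 7): {"rp":7,"wrl":82,"yiq":14,"zo":32}
After op 4 (replace /rp 58): {"rp":58,"wrl":82,"yiq":14,"zo":32}
After op 5 (add /tq 84): {"rp":58,"tq":84,"wrl":82,"yiq":14,"zo":32}
After op 6 (remove /rp): {"tq":84,"wrl":82,"yiq":14,"zo":32}
After op 7 (replace /tq 21): {"tq":21,"wrl":82,"yiq":14,"zo":32}
After op 8 (replace /zo 87): {"tq":21,"wrl":82,"yiq":14,"zo":87}
After op 9 (add /utd 13): {"tq":21,"utd":13,"wrl":82,"yiq":14,"zo":87}
After op 10 (replace /yiq 24): {"tq":21,"utd":13,"wrl":82,"yiq":24,"zo":87}
After op 11 (add /hb 42): {"hb":42,"tq":21,"utd":13,"wrl":82,"yiq":24,"zo":87}
After op 12 (replace /hb 6): {"hb":6,"tq":21,"utd":13,"wrl":82,"yiq":24,"zo":87}
After op 13 (replace /hb 75): {"hb":75,"tq":21,"utd":13,"wrl":82,"yiq":24,"zo":87}
After op 14 (replace /zo 49): {"hb":75,"tq":21,"utd":13,"wrl":82,"yiq":24,"zo":49}
After op 15 (replace /hb 31): {"hb":31,"tq":21,"utd":13,"wrl":82,"yiq":24,"zo":49}
After op 16 (add /z 10): {"hb":31,"tq":21,"utd":13,"wrl":82,"yiq":24,"z":10,"zo":49}
After op 17 (remove /hb): {"tq":21,"utd":13,"wrl":82,"yiq":24,"z":10,"zo":49}
After op 18 (replace /yiq 91): {"tq":21,"utd":13,"wrl":82,"yiq":91,"z":10,"zo":49}
After op 19 (add /j 82): {"j":82,"tq":21,"utd":13,"wrl":82,"yiq":91,"z":10,"zo":49}
After op 20 (remove /j): {"tq":21,"utd":13,"wrl":82,"yiq":91,"z":10,"zo":49}
Value at /yiq: 91

Answer: 91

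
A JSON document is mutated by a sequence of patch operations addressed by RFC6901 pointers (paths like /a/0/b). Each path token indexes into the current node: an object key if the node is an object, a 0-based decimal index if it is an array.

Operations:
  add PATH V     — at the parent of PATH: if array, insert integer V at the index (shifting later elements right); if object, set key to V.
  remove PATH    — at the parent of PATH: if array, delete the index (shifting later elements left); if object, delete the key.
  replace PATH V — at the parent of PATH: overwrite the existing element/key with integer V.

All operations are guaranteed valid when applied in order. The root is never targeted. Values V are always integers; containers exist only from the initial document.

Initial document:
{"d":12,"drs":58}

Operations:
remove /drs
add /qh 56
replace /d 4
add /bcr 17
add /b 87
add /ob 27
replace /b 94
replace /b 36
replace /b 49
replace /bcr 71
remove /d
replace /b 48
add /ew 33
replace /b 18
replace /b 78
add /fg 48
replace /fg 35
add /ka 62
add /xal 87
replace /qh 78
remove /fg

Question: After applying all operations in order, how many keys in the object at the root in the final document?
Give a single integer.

After op 1 (remove /drs): {"d":12}
After op 2 (add /qh 56): {"d":12,"qh":56}
After op 3 (replace /d 4): {"d":4,"qh":56}
After op 4 (add /bcr 17): {"bcr":17,"d":4,"qh":56}
After op 5 (add /b 87): {"b":87,"bcr":17,"d":4,"qh":56}
After op 6 (add /ob 27): {"b":87,"bcr":17,"d":4,"ob":27,"qh":56}
After op 7 (replace /b 94): {"b":94,"bcr":17,"d":4,"ob":27,"qh":56}
After op 8 (replace /b 36): {"b":36,"bcr":17,"d":4,"ob":27,"qh":56}
After op 9 (replace /b 49): {"b":49,"bcr":17,"d":4,"ob":27,"qh":56}
After op 10 (replace /bcr 71): {"b":49,"bcr":71,"d":4,"ob":27,"qh":56}
After op 11 (remove /d): {"b":49,"bcr":71,"ob":27,"qh":56}
After op 12 (replace /b 48): {"b":48,"bcr":71,"ob":27,"qh":56}
After op 13 (add /ew 33): {"b":48,"bcr":71,"ew":33,"ob":27,"qh":56}
After op 14 (replace /b 18): {"b":18,"bcr":71,"ew":33,"ob":27,"qh":56}
After op 15 (replace /b 78): {"b":78,"bcr":71,"ew":33,"ob":27,"qh":56}
After op 16 (add /fg 48): {"b":78,"bcr":71,"ew":33,"fg":48,"ob":27,"qh":56}
After op 17 (replace /fg 35): {"b":78,"bcr":71,"ew":33,"fg":35,"ob":27,"qh":56}
After op 18 (add /ka 62): {"b":78,"bcr":71,"ew":33,"fg":35,"ka":62,"ob":27,"qh":56}
After op 19 (add /xal 87): {"b":78,"bcr":71,"ew":33,"fg":35,"ka":62,"ob":27,"qh":56,"xal":87}
After op 20 (replace /qh 78): {"b":78,"bcr":71,"ew":33,"fg":35,"ka":62,"ob":27,"qh":78,"xal":87}
After op 21 (remove /fg): {"b":78,"bcr":71,"ew":33,"ka":62,"ob":27,"qh":78,"xal":87}
Size at the root: 7

Answer: 7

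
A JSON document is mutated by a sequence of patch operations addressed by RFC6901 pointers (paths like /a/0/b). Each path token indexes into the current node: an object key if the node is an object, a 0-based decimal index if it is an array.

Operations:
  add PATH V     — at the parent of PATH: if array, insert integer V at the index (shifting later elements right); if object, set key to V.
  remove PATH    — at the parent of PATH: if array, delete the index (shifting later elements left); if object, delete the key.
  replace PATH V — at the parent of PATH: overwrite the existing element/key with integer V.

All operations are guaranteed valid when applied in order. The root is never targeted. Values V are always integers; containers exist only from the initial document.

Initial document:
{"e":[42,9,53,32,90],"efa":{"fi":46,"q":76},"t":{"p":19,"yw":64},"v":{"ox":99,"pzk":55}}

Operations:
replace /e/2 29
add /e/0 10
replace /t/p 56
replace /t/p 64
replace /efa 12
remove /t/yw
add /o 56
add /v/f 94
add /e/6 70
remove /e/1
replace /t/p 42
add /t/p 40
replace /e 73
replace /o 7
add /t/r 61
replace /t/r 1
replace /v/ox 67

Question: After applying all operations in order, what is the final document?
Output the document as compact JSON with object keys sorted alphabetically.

After op 1 (replace /e/2 29): {"e":[42,9,29,32,90],"efa":{"fi":46,"q":76},"t":{"p":19,"yw":64},"v":{"ox":99,"pzk":55}}
After op 2 (add /e/0 10): {"e":[10,42,9,29,32,90],"efa":{"fi":46,"q":76},"t":{"p":19,"yw":64},"v":{"ox":99,"pzk":55}}
After op 3 (replace /t/p 56): {"e":[10,42,9,29,32,90],"efa":{"fi":46,"q":76},"t":{"p":56,"yw":64},"v":{"ox":99,"pzk":55}}
After op 4 (replace /t/p 64): {"e":[10,42,9,29,32,90],"efa":{"fi":46,"q":76},"t":{"p":64,"yw":64},"v":{"ox":99,"pzk":55}}
After op 5 (replace /efa 12): {"e":[10,42,9,29,32,90],"efa":12,"t":{"p":64,"yw":64},"v":{"ox":99,"pzk":55}}
After op 6 (remove /t/yw): {"e":[10,42,9,29,32,90],"efa":12,"t":{"p":64},"v":{"ox":99,"pzk":55}}
After op 7 (add /o 56): {"e":[10,42,9,29,32,90],"efa":12,"o":56,"t":{"p":64},"v":{"ox":99,"pzk":55}}
After op 8 (add /v/f 94): {"e":[10,42,9,29,32,90],"efa":12,"o":56,"t":{"p":64},"v":{"f":94,"ox":99,"pzk":55}}
After op 9 (add /e/6 70): {"e":[10,42,9,29,32,90,70],"efa":12,"o":56,"t":{"p":64},"v":{"f":94,"ox":99,"pzk":55}}
After op 10 (remove /e/1): {"e":[10,9,29,32,90,70],"efa":12,"o":56,"t":{"p":64},"v":{"f":94,"ox":99,"pzk":55}}
After op 11 (replace /t/p 42): {"e":[10,9,29,32,90,70],"efa":12,"o":56,"t":{"p":42},"v":{"f":94,"ox":99,"pzk":55}}
After op 12 (add /t/p 40): {"e":[10,9,29,32,90,70],"efa":12,"o":56,"t":{"p":40},"v":{"f":94,"ox":99,"pzk":55}}
After op 13 (replace /e 73): {"e":73,"efa":12,"o":56,"t":{"p":40},"v":{"f":94,"ox":99,"pzk":55}}
After op 14 (replace /o 7): {"e":73,"efa":12,"o":7,"t":{"p":40},"v":{"f":94,"ox":99,"pzk":55}}
After op 15 (add /t/r 61): {"e":73,"efa":12,"o":7,"t":{"p":40,"r":61},"v":{"f":94,"ox":99,"pzk":55}}
After op 16 (replace /t/r 1): {"e":73,"efa":12,"o":7,"t":{"p":40,"r":1},"v":{"f":94,"ox":99,"pzk":55}}
After op 17 (replace /v/ox 67): {"e":73,"efa":12,"o":7,"t":{"p":40,"r":1},"v":{"f":94,"ox":67,"pzk":55}}

Answer: {"e":73,"efa":12,"o":7,"t":{"p":40,"r":1},"v":{"f":94,"ox":67,"pzk":55}}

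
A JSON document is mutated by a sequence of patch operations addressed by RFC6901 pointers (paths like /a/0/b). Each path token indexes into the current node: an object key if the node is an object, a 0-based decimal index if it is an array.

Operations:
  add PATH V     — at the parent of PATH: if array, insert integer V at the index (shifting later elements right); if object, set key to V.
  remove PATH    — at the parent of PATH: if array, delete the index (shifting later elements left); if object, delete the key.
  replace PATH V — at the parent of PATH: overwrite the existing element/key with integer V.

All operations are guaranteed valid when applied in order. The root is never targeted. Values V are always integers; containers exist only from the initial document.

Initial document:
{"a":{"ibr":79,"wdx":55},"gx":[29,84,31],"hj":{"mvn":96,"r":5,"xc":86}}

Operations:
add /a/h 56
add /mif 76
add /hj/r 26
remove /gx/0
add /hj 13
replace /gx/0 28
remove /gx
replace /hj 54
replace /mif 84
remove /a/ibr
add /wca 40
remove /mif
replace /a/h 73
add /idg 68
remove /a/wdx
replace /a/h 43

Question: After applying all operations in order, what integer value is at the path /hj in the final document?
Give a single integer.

Answer: 54

Derivation:
After op 1 (add /a/h 56): {"a":{"h":56,"ibr":79,"wdx":55},"gx":[29,84,31],"hj":{"mvn":96,"r":5,"xc":86}}
After op 2 (add /mif 76): {"a":{"h":56,"ibr":79,"wdx":55},"gx":[29,84,31],"hj":{"mvn":96,"r":5,"xc":86},"mif":76}
After op 3 (add /hj/r 26): {"a":{"h":56,"ibr":79,"wdx":55},"gx":[29,84,31],"hj":{"mvn":96,"r":26,"xc":86},"mif":76}
After op 4 (remove /gx/0): {"a":{"h":56,"ibr":79,"wdx":55},"gx":[84,31],"hj":{"mvn":96,"r":26,"xc":86},"mif":76}
After op 5 (add /hj 13): {"a":{"h":56,"ibr":79,"wdx":55},"gx":[84,31],"hj":13,"mif":76}
After op 6 (replace /gx/0 28): {"a":{"h":56,"ibr":79,"wdx":55},"gx":[28,31],"hj":13,"mif":76}
After op 7 (remove /gx): {"a":{"h":56,"ibr":79,"wdx":55},"hj":13,"mif":76}
After op 8 (replace /hj 54): {"a":{"h":56,"ibr":79,"wdx":55},"hj":54,"mif":76}
After op 9 (replace /mif 84): {"a":{"h":56,"ibr":79,"wdx":55},"hj":54,"mif":84}
After op 10 (remove /a/ibr): {"a":{"h":56,"wdx":55},"hj":54,"mif":84}
After op 11 (add /wca 40): {"a":{"h":56,"wdx":55},"hj":54,"mif":84,"wca":40}
After op 12 (remove /mif): {"a":{"h":56,"wdx":55},"hj":54,"wca":40}
After op 13 (replace /a/h 73): {"a":{"h":73,"wdx":55},"hj":54,"wca":40}
After op 14 (add /idg 68): {"a":{"h":73,"wdx":55},"hj":54,"idg":68,"wca":40}
After op 15 (remove /a/wdx): {"a":{"h":73},"hj":54,"idg":68,"wca":40}
After op 16 (replace /a/h 43): {"a":{"h":43},"hj":54,"idg":68,"wca":40}
Value at /hj: 54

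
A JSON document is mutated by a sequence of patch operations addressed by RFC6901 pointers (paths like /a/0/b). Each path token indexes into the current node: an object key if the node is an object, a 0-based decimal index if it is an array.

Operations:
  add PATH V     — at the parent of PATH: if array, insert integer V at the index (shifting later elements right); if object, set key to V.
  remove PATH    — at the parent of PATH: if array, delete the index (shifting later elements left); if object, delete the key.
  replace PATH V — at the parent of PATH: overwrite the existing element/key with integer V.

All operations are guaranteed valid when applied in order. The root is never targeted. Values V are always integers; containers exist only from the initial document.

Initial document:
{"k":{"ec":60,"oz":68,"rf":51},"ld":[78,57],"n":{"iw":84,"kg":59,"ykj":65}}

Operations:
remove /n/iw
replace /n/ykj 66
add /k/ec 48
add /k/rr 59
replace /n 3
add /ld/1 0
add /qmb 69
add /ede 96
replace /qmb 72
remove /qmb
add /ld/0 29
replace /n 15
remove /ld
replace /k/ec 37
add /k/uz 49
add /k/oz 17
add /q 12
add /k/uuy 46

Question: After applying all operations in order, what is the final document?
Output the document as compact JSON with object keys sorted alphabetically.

After op 1 (remove /n/iw): {"k":{"ec":60,"oz":68,"rf":51},"ld":[78,57],"n":{"kg":59,"ykj":65}}
After op 2 (replace /n/ykj 66): {"k":{"ec":60,"oz":68,"rf":51},"ld":[78,57],"n":{"kg":59,"ykj":66}}
After op 3 (add /k/ec 48): {"k":{"ec":48,"oz":68,"rf":51},"ld":[78,57],"n":{"kg":59,"ykj":66}}
After op 4 (add /k/rr 59): {"k":{"ec":48,"oz":68,"rf":51,"rr":59},"ld":[78,57],"n":{"kg":59,"ykj":66}}
After op 5 (replace /n 3): {"k":{"ec":48,"oz":68,"rf":51,"rr":59},"ld":[78,57],"n":3}
After op 6 (add /ld/1 0): {"k":{"ec":48,"oz":68,"rf":51,"rr":59},"ld":[78,0,57],"n":3}
After op 7 (add /qmb 69): {"k":{"ec":48,"oz":68,"rf":51,"rr":59},"ld":[78,0,57],"n":3,"qmb":69}
After op 8 (add /ede 96): {"ede":96,"k":{"ec":48,"oz":68,"rf":51,"rr":59},"ld":[78,0,57],"n":3,"qmb":69}
After op 9 (replace /qmb 72): {"ede":96,"k":{"ec":48,"oz":68,"rf":51,"rr":59},"ld":[78,0,57],"n":3,"qmb":72}
After op 10 (remove /qmb): {"ede":96,"k":{"ec":48,"oz":68,"rf":51,"rr":59},"ld":[78,0,57],"n":3}
After op 11 (add /ld/0 29): {"ede":96,"k":{"ec":48,"oz":68,"rf":51,"rr":59},"ld":[29,78,0,57],"n":3}
After op 12 (replace /n 15): {"ede":96,"k":{"ec":48,"oz":68,"rf":51,"rr":59},"ld":[29,78,0,57],"n":15}
After op 13 (remove /ld): {"ede":96,"k":{"ec":48,"oz":68,"rf":51,"rr":59},"n":15}
After op 14 (replace /k/ec 37): {"ede":96,"k":{"ec":37,"oz":68,"rf":51,"rr":59},"n":15}
After op 15 (add /k/uz 49): {"ede":96,"k":{"ec":37,"oz":68,"rf":51,"rr":59,"uz":49},"n":15}
After op 16 (add /k/oz 17): {"ede":96,"k":{"ec":37,"oz":17,"rf":51,"rr":59,"uz":49},"n":15}
After op 17 (add /q 12): {"ede":96,"k":{"ec":37,"oz":17,"rf":51,"rr":59,"uz":49},"n":15,"q":12}
After op 18 (add /k/uuy 46): {"ede":96,"k":{"ec":37,"oz":17,"rf":51,"rr":59,"uuy":46,"uz":49},"n":15,"q":12}

Answer: {"ede":96,"k":{"ec":37,"oz":17,"rf":51,"rr":59,"uuy":46,"uz":49},"n":15,"q":12}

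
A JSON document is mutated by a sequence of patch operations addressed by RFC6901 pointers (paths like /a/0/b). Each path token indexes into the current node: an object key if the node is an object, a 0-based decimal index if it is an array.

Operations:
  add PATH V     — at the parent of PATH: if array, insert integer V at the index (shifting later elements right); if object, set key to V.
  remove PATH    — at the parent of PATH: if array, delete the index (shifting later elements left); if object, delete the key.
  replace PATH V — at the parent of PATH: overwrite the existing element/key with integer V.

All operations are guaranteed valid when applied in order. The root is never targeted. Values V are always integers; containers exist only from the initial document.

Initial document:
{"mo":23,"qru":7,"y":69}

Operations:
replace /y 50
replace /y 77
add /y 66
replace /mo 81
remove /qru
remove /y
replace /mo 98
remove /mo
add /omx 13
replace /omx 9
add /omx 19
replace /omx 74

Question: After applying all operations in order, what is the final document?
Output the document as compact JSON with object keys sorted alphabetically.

After op 1 (replace /y 50): {"mo":23,"qru":7,"y":50}
After op 2 (replace /y 77): {"mo":23,"qru":7,"y":77}
After op 3 (add /y 66): {"mo":23,"qru":7,"y":66}
After op 4 (replace /mo 81): {"mo":81,"qru":7,"y":66}
After op 5 (remove /qru): {"mo":81,"y":66}
After op 6 (remove /y): {"mo":81}
After op 7 (replace /mo 98): {"mo":98}
After op 8 (remove /mo): {}
After op 9 (add /omx 13): {"omx":13}
After op 10 (replace /omx 9): {"omx":9}
After op 11 (add /omx 19): {"omx":19}
After op 12 (replace /omx 74): {"omx":74}

Answer: {"omx":74}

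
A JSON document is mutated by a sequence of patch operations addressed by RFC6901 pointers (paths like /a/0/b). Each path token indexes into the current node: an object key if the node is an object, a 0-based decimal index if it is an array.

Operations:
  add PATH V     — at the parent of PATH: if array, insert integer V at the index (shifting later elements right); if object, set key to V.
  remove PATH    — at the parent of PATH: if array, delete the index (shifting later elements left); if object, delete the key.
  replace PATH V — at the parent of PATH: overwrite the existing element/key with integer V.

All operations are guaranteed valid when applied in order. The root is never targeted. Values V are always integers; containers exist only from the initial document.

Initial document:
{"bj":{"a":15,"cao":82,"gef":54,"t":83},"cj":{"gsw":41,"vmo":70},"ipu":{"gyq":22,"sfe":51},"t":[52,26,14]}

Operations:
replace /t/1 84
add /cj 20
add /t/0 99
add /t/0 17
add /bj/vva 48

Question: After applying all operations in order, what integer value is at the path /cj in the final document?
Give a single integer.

Answer: 20

Derivation:
After op 1 (replace /t/1 84): {"bj":{"a":15,"cao":82,"gef":54,"t":83},"cj":{"gsw":41,"vmo":70},"ipu":{"gyq":22,"sfe":51},"t":[52,84,14]}
After op 2 (add /cj 20): {"bj":{"a":15,"cao":82,"gef":54,"t":83},"cj":20,"ipu":{"gyq":22,"sfe":51},"t":[52,84,14]}
After op 3 (add /t/0 99): {"bj":{"a":15,"cao":82,"gef":54,"t":83},"cj":20,"ipu":{"gyq":22,"sfe":51},"t":[99,52,84,14]}
After op 4 (add /t/0 17): {"bj":{"a":15,"cao":82,"gef":54,"t":83},"cj":20,"ipu":{"gyq":22,"sfe":51},"t":[17,99,52,84,14]}
After op 5 (add /bj/vva 48): {"bj":{"a":15,"cao":82,"gef":54,"t":83,"vva":48},"cj":20,"ipu":{"gyq":22,"sfe":51},"t":[17,99,52,84,14]}
Value at /cj: 20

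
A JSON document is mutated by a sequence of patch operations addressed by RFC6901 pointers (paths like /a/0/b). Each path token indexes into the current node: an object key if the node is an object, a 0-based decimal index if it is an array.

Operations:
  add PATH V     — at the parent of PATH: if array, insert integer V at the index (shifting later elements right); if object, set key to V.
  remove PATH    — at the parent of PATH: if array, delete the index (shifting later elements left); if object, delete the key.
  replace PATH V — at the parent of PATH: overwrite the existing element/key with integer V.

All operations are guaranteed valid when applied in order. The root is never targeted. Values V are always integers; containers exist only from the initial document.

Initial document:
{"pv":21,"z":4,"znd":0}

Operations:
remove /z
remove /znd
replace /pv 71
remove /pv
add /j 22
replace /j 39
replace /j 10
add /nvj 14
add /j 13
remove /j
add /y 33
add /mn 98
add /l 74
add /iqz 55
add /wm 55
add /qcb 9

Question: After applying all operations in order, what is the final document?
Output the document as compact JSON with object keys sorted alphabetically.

After op 1 (remove /z): {"pv":21,"znd":0}
After op 2 (remove /znd): {"pv":21}
After op 3 (replace /pv 71): {"pv":71}
After op 4 (remove /pv): {}
After op 5 (add /j 22): {"j":22}
After op 6 (replace /j 39): {"j":39}
After op 7 (replace /j 10): {"j":10}
After op 8 (add /nvj 14): {"j":10,"nvj":14}
After op 9 (add /j 13): {"j":13,"nvj":14}
After op 10 (remove /j): {"nvj":14}
After op 11 (add /y 33): {"nvj":14,"y":33}
After op 12 (add /mn 98): {"mn":98,"nvj":14,"y":33}
After op 13 (add /l 74): {"l":74,"mn":98,"nvj":14,"y":33}
After op 14 (add /iqz 55): {"iqz":55,"l":74,"mn":98,"nvj":14,"y":33}
After op 15 (add /wm 55): {"iqz":55,"l":74,"mn":98,"nvj":14,"wm":55,"y":33}
After op 16 (add /qcb 9): {"iqz":55,"l":74,"mn":98,"nvj":14,"qcb":9,"wm":55,"y":33}

Answer: {"iqz":55,"l":74,"mn":98,"nvj":14,"qcb":9,"wm":55,"y":33}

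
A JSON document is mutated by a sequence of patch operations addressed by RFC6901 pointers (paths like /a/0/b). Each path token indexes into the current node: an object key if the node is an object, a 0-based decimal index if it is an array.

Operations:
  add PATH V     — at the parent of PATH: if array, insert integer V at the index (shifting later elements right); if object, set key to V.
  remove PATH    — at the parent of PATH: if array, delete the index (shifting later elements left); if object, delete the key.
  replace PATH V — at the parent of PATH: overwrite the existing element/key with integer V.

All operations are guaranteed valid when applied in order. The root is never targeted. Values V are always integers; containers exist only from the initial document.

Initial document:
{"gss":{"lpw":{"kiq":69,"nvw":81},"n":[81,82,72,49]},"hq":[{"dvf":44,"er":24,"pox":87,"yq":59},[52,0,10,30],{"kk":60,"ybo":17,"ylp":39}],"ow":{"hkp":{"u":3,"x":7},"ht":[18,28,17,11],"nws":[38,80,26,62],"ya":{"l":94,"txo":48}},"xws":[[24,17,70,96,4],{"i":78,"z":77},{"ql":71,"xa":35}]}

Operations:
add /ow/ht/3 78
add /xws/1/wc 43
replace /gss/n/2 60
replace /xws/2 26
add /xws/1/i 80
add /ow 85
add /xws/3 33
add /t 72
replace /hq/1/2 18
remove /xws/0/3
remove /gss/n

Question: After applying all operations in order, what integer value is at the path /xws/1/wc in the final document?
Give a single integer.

After op 1 (add /ow/ht/3 78): {"gss":{"lpw":{"kiq":69,"nvw":81},"n":[81,82,72,49]},"hq":[{"dvf":44,"er":24,"pox":87,"yq":59},[52,0,10,30],{"kk":60,"ybo":17,"ylp":39}],"ow":{"hkp":{"u":3,"x":7},"ht":[18,28,17,78,11],"nws":[38,80,26,62],"ya":{"l":94,"txo":48}},"xws":[[24,17,70,96,4],{"i":78,"z":77},{"ql":71,"xa":35}]}
After op 2 (add /xws/1/wc 43): {"gss":{"lpw":{"kiq":69,"nvw":81},"n":[81,82,72,49]},"hq":[{"dvf":44,"er":24,"pox":87,"yq":59},[52,0,10,30],{"kk":60,"ybo":17,"ylp":39}],"ow":{"hkp":{"u":3,"x":7},"ht":[18,28,17,78,11],"nws":[38,80,26,62],"ya":{"l":94,"txo":48}},"xws":[[24,17,70,96,4],{"i":78,"wc":43,"z":77},{"ql":71,"xa":35}]}
After op 3 (replace /gss/n/2 60): {"gss":{"lpw":{"kiq":69,"nvw":81},"n":[81,82,60,49]},"hq":[{"dvf":44,"er":24,"pox":87,"yq":59},[52,0,10,30],{"kk":60,"ybo":17,"ylp":39}],"ow":{"hkp":{"u":3,"x":7},"ht":[18,28,17,78,11],"nws":[38,80,26,62],"ya":{"l":94,"txo":48}},"xws":[[24,17,70,96,4],{"i":78,"wc":43,"z":77},{"ql":71,"xa":35}]}
After op 4 (replace /xws/2 26): {"gss":{"lpw":{"kiq":69,"nvw":81},"n":[81,82,60,49]},"hq":[{"dvf":44,"er":24,"pox":87,"yq":59},[52,0,10,30],{"kk":60,"ybo":17,"ylp":39}],"ow":{"hkp":{"u":3,"x":7},"ht":[18,28,17,78,11],"nws":[38,80,26,62],"ya":{"l":94,"txo":48}},"xws":[[24,17,70,96,4],{"i":78,"wc":43,"z":77},26]}
After op 5 (add /xws/1/i 80): {"gss":{"lpw":{"kiq":69,"nvw":81},"n":[81,82,60,49]},"hq":[{"dvf":44,"er":24,"pox":87,"yq":59},[52,0,10,30],{"kk":60,"ybo":17,"ylp":39}],"ow":{"hkp":{"u":3,"x":7},"ht":[18,28,17,78,11],"nws":[38,80,26,62],"ya":{"l":94,"txo":48}},"xws":[[24,17,70,96,4],{"i":80,"wc":43,"z":77},26]}
After op 6 (add /ow 85): {"gss":{"lpw":{"kiq":69,"nvw":81},"n":[81,82,60,49]},"hq":[{"dvf":44,"er":24,"pox":87,"yq":59},[52,0,10,30],{"kk":60,"ybo":17,"ylp":39}],"ow":85,"xws":[[24,17,70,96,4],{"i":80,"wc":43,"z":77},26]}
After op 7 (add /xws/3 33): {"gss":{"lpw":{"kiq":69,"nvw":81},"n":[81,82,60,49]},"hq":[{"dvf":44,"er":24,"pox":87,"yq":59},[52,0,10,30],{"kk":60,"ybo":17,"ylp":39}],"ow":85,"xws":[[24,17,70,96,4],{"i":80,"wc":43,"z":77},26,33]}
After op 8 (add /t 72): {"gss":{"lpw":{"kiq":69,"nvw":81},"n":[81,82,60,49]},"hq":[{"dvf":44,"er":24,"pox":87,"yq":59},[52,0,10,30],{"kk":60,"ybo":17,"ylp":39}],"ow":85,"t":72,"xws":[[24,17,70,96,4],{"i":80,"wc":43,"z":77},26,33]}
After op 9 (replace /hq/1/2 18): {"gss":{"lpw":{"kiq":69,"nvw":81},"n":[81,82,60,49]},"hq":[{"dvf":44,"er":24,"pox":87,"yq":59},[52,0,18,30],{"kk":60,"ybo":17,"ylp":39}],"ow":85,"t":72,"xws":[[24,17,70,96,4],{"i":80,"wc":43,"z":77},26,33]}
After op 10 (remove /xws/0/3): {"gss":{"lpw":{"kiq":69,"nvw":81},"n":[81,82,60,49]},"hq":[{"dvf":44,"er":24,"pox":87,"yq":59},[52,0,18,30],{"kk":60,"ybo":17,"ylp":39}],"ow":85,"t":72,"xws":[[24,17,70,4],{"i":80,"wc":43,"z":77},26,33]}
After op 11 (remove /gss/n): {"gss":{"lpw":{"kiq":69,"nvw":81}},"hq":[{"dvf":44,"er":24,"pox":87,"yq":59},[52,0,18,30],{"kk":60,"ybo":17,"ylp":39}],"ow":85,"t":72,"xws":[[24,17,70,4],{"i":80,"wc":43,"z":77},26,33]}
Value at /xws/1/wc: 43

Answer: 43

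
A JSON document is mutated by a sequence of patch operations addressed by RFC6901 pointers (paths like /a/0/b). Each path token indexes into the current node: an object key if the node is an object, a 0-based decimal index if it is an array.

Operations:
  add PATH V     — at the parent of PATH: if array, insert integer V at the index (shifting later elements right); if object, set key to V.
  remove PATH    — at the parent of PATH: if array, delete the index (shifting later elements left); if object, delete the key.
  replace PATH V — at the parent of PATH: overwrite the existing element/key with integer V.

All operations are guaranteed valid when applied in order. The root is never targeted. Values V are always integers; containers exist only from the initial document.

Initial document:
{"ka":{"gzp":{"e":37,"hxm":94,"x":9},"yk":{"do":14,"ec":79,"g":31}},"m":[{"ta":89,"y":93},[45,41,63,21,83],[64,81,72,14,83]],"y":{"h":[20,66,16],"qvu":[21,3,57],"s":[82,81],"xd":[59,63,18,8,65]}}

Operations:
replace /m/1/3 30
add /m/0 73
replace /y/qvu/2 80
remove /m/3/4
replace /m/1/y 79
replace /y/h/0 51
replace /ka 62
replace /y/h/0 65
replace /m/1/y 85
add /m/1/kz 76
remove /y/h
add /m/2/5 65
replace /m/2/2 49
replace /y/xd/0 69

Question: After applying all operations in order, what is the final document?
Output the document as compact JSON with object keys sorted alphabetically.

After op 1 (replace /m/1/3 30): {"ka":{"gzp":{"e":37,"hxm":94,"x":9},"yk":{"do":14,"ec":79,"g":31}},"m":[{"ta":89,"y":93},[45,41,63,30,83],[64,81,72,14,83]],"y":{"h":[20,66,16],"qvu":[21,3,57],"s":[82,81],"xd":[59,63,18,8,65]}}
After op 2 (add /m/0 73): {"ka":{"gzp":{"e":37,"hxm":94,"x":9},"yk":{"do":14,"ec":79,"g":31}},"m":[73,{"ta":89,"y":93},[45,41,63,30,83],[64,81,72,14,83]],"y":{"h":[20,66,16],"qvu":[21,3,57],"s":[82,81],"xd":[59,63,18,8,65]}}
After op 3 (replace /y/qvu/2 80): {"ka":{"gzp":{"e":37,"hxm":94,"x":9},"yk":{"do":14,"ec":79,"g":31}},"m":[73,{"ta":89,"y":93},[45,41,63,30,83],[64,81,72,14,83]],"y":{"h":[20,66,16],"qvu":[21,3,80],"s":[82,81],"xd":[59,63,18,8,65]}}
After op 4 (remove /m/3/4): {"ka":{"gzp":{"e":37,"hxm":94,"x":9},"yk":{"do":14,"ec":79,"g":31}},"m":[73,{"ta":89,"y":93},[45,41,63,30,83],[64,81,72,14]],"y":{"h":[20,66,16],"qvu":[21,3,80],"s":[82,81],"xd":[59,63,18,8,65]}}
After op 5 (replace /m/1/y 79): {"ka":{"gzp":{"e":37,"hxm":94,"x":9},"yk":{"do":14,"ec":79,"g":31}},"m":[73,{"ta":89,"y":79},[45,41,63,30,83],[64,81,72,14]],"y":{"h":[20,66,16],"qvu":[21,3,80],"s":[82,81],"xd":[59,63,18,8,65]}}
After op 6 (replace /y/h/0 51): {"ka":{"gzp":{"e":37,"hxm":94,"x":9},"yk":{"do":14,"ec":79,"g":31}},"m":[73,{"ta":89,"y":79},[45,41,63,30,83],[64,81,72,14]],"y":{"h":[51,66,16],"qvu":[21,3,80],"s":[82,81],"xd":[59,63,18,8,65]}}
After op 7 (replace /ka 62): {"ka":62,"m":[73,{"ta":89,"y":79},[45,41,63,30,83],[64,81,72,14]],"y":{"h":[51,66,16],"qvu":[21,3,80],"s":[82,81],"xd":[59,63,18,8,65]}}
After op 8 (replace /y/h/0 65): {"ka":62,"m":[73,{"ta":89,"y":79},[45,41,63,30,83],[64,81,72,14]],"y":{"h":[65,66,16],"qvu":[21,3,80],"s":[82,81],"xd":[59,63,18,8,65]}}
After op 9 (replace /m/1/y 85): {"ka":62,"m":[73,{"ta":89,"y":85},[45,41,63,30,83],[64,81,72,14]],"y":{"h":[65,66,16],"qvu":[21,3,80],"s":[82,81],"xd":[59,63,18,8,65]}}
After op 10 (add /m/1/kz 76): {"ka":62,"m":[73,{"kz":76,"ta":89,"y":85},[45,41,63,30,83],[64,81,72,14]],"y":{"h":[65,66,16],"qvu":[21,3,80],"s":[82,81],"xd":[59,63,18,8,65]}}
After op 11 (remove /y/h): {"ka":62,"m":[73,{"kz":76,"ta":89,"y":85},[45,41,63,30,83],[64,81,72,14]],"y":{"qvu":[21,3,80],"s":[82,81],"xd":[59,63,18,8,65]}}
After op 12 (add /m/2/5 65): {"ka":62,"m":[73,{"kz":76,"ta":89,"y":85},[45,41,63,30,83,65],[64,81,72,14]],"y":{"qvu":[21,3,80],"s":[82,81],"xd":[59,63,18,8,65]}}
After op 13 (replace /m/2/2 49): {"ka":62,"m":[73,{"kz":76,"ta":89,"y":85},[45,41,49,30,83,65],[64,81,72,14]],"y":{"qvu":[21,3,80],"s":[82,81],"xd":[59,63,18,8,65]}}
After op 14 (replace /y/xd/0 69): {"ka":62,"m":[73,{"kz":76,"ta":89,"y":85},[45,41,49,30,83,65],[64,81,72,14]],"y":{"qvu":[21,3,80],"s":[82,81],"xd":[69,63,18,8,65]}}

Answer: {"ka":62,"m":[73,{"kz":76,"ta":89,"y":85},[45,41,49,30,83,65],[64,81,72,14]],"y":{"qvu":[21,3,80],"s":[82,81],"xd":[69,63,18,8,65]}}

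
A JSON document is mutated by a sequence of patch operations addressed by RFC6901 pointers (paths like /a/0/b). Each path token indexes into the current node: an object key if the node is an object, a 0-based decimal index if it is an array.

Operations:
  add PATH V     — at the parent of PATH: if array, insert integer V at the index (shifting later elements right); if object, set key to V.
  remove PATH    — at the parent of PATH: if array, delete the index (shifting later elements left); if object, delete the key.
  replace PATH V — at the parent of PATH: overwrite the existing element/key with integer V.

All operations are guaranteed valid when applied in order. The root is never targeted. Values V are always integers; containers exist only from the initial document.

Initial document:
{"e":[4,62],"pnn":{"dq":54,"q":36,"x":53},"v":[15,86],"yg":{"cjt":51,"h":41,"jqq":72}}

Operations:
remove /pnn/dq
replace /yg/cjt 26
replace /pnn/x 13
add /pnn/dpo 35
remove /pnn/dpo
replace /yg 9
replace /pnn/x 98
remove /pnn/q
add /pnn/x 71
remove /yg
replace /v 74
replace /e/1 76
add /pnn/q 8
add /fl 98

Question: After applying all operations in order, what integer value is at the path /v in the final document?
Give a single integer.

Answer: 74

Derivation:
After op 1 (remove /pnn/dq): {"e":[4,62],"pnn":{"q":36,"x":53},"v":[15,86],"yg":{"cjt":51,"h":41,"jqq":72}}
After op 2 (replace /yg/cjt 26): {"e":[4,62],"pnn":{"q":36,"x":53},"v":[15,86],"yg":{"cjt":26,"h":41,"jqq":72}}
After op 3 (replace /pnn/x 13): {"e":[4,62],"pnn":{"q":36,"x":13},"v":[15,86],"yg":{"cjt":26,"h":41,"jqq":72}}
After op 4 (add /pnn/dpo 35): {"e":[4,62],"pnn":{"dpo":35,"q":36,"x":13},"v":[15,86],"yg":{"cjt":26,"h":41,"jqq":72}}
After op 5 (remove /pnn/dpo): {"e":[4,62],"pnn":{"q":36,"x":13},"v":[15,86],"yg":{"cjt":26,"h":41,"jqq":72}}
After op 6 (replace /yg 9): {"e":[4,62],"pnn":{"q":36,"x":13},"v":[15,86],"yg":9}
After op 7 (replace /pnn/x 98): {"e":[4,62],"pnn":{"q":36,"x":98},"v":[15,86],"yg":9}
After op 8 (remove /pnn/q): {"e":[4,62],"pnn":{"x":98},"v":[15,86],"yg":9}
After op 9 (add /pnn/x 71): {"e":[4,62],"pnn":{"x":71},"v":[15,86],"yg":9}
After op 10 (remove /yg): {"e":[4,62],"pnn":{"x":71},"v":[15,86]}
After op 11 (replace /v 74): {"e":[4,62],"pnn":{"x":71},"v":74}
After op 12 (replace /e/1 76): {"e":[4,76],"pnn":{"x":71},"v":74}
After op 13 (add /pnn/q 8): {"e":[4,76],"pnn":{"q":8,"x":71},"v":74}
After op 14 (add /fl 98): {"e":[4,76],"fl":98,"pnn":{"q":8,"x":71},"v":74}
Value at /v: 74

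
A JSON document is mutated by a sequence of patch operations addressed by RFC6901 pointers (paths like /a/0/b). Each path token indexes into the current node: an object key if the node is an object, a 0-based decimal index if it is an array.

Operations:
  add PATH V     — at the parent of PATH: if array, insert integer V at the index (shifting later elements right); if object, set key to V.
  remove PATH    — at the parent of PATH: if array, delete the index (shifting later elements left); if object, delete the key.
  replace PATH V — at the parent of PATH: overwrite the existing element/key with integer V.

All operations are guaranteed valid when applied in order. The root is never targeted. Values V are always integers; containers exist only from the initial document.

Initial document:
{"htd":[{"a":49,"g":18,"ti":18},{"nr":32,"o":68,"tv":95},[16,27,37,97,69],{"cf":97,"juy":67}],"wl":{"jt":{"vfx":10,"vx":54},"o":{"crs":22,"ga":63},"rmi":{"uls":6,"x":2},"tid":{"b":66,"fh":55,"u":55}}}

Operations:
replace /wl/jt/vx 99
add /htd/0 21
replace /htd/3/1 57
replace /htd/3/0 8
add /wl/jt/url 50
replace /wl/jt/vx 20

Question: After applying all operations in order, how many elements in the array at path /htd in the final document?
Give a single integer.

Answer: 5

Derivation:
After op 1 (replace /wl/jt/vx 99): {"htd":[{"a":49,"g":18,"ti":18},{"nr":32,"o":68,"tv":95},[16,27,37,97,69],{"cf":97,"juy":67}],"wl":{"jt":{"vfx":10,"vx":99},"o":{"crs":22,"ga":63},"rmi":{"uls":6,"x":2},"tid":{"b":66,"fh":55,"u":55}}}
After op 2 (add /htd/0 21): {"htd":[21,{"a":49,"g":18,"ti":18},{"nr":32,"o":68,"tv":95},[16,27,37,97,69],{"cf":97,"juy":67}],"wl":{"jt":{"vfx":10,"vx":99},"o":{"crs":22,"ga":63},"rmi":{"uls":6,"x":2},"tid":{"b":66,"fh":55,"u":55}}}
After op 3 (replace /htd/3/1 57): {"htd":[21,{"a":49,"g":18,"ti":18},{"nr":32,"o":68,"tv":95},[16,57,37,97,69],{"cf":97,"juy":67}],"wl":{"jt":{"vfx":10,"vx":99},"o":{"crs":22,"ga":63},"rmi":{"uls":6,"x":2},"tid":{"b":66,"fh":55,"u":55}}}
After op 4 (replace /htd/3/0 8): {"htd":[21,{"a":49,"g":18,"ti":18},{"nr":32,"o":68,"tv":95},[8,57,37,97,69],{"cf":97,"juy":67}],"wl":{"jt":{"vfx":10,"vx":99},"o":{"crs":22,"ga":63},"rmi":{"uls":6,"x":2},"tid":{"b":66,"fh":55,"u":55}}}
After op 5 (add /wl/jt/url 50): {"htd":[21,{"a":49,"g":18,"ti":18},{"nr":32,"o":68,"tv":95},[8,57,37,97,69],{"cf":97,"juy":67}],"wl":{"jt":{"url":50,"vfx":10,"vx":99},"o":{"crs":22,"ga":63},"rmi":{"uls":6,"x":2},"tid":{"b":66,"fh":55,"u":55}}}
After op 6 (replace /wl/jt/vx 20): {"htd":[21,{"a":49,"g":18,"ti":18},{"nr":32,"o":68,"tv":95},[8,57,37,97,69],{"cf":97,"juy":67}],"wl":{"jt":{"url":50,"vfx":10,"vx":20},"o":{"crs":22,"ga":63},"rmi":{"uls":6,"x":2},"tid":{"b":66,"fh":55,"u":55}}}
Size at path /htd: 5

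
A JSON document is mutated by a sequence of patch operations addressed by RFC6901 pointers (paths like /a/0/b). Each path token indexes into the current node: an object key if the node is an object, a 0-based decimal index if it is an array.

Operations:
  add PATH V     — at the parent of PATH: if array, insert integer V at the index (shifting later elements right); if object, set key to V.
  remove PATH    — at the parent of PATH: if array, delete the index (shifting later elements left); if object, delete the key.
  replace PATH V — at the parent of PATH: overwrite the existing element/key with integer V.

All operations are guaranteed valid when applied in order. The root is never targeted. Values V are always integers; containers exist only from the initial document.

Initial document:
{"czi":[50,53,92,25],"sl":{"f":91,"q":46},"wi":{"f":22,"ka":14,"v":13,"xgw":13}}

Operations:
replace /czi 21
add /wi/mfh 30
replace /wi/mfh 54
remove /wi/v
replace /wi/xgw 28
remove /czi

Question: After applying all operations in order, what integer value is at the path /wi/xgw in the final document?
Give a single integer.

After op 1 (replace /czi 21): {"czi":21,"sl":{"f":91,"q":46},"wi":{"f":22,"ka":14,"v":13,"xgw":13}}
After op 2 (add /wi/mfh 30): {"czi":21,"sl":{"f":91,"q":46},"wi":{"f":22,"ka":14,"mfh":30,"v":13,"xgw":13}}
After op 3 (replace /wi/mfh 54): {"czi":21,"sl":{"f":91,"q":46},"wi":{"f":22,"ka":14,"mfh":54,"v":13,"xgw":13}}
After op 4 (remove /wi/v): {"czi":21,"sl":{"f":91,"q":46},"wi":{"f":22,"ka":14,"mfh":54,"xgw":13}}
After op 5 (replace /wi/xgw 28): {"czi":21,"sl":{"f":91,"q":46},"wi":{"f":22,"ka":14,"mfh":54,"xgw":28}}
After op 6 (remove /czi): {"sl":{"f":91,"q":46},"wi":{"f":22,"ka":14,"mfh":54,"xgw":28}}
Value at /wi/xgw: 28

Answer: 28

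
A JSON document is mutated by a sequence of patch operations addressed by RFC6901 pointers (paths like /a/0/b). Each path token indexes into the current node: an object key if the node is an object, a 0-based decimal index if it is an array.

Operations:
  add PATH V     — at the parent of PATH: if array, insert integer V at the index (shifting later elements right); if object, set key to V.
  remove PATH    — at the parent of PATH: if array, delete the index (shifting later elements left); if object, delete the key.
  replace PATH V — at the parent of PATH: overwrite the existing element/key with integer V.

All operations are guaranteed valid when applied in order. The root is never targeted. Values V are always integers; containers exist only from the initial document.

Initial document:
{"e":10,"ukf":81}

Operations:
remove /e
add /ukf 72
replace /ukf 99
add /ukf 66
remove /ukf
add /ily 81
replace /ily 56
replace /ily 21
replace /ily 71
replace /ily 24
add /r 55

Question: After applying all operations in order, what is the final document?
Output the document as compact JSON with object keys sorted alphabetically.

After op 1 (remove /e): {"ukf":81}
After op 2 (add /ukf 72): {"ukf":72}
After op 3 (replace /ukf 99): {"ukf":99}
After op 4 (add /ukf 66): {"ukf":66}
After op 5 (remove /ukf): {}
After op 6 (add /ily 81): {"ily":81}
After op 7 (replace /ily 56): {"ily":56}
After op 8 (replace /ily 21): {"ily":21}
After op 9 (replace /ily 71): {"ily":71}
After op 10 (replace /ily 24): {"ily":24}
After op 11 (add /r 55): {"ily":24,"r":55}

Answer: {"ily":24,"r":55}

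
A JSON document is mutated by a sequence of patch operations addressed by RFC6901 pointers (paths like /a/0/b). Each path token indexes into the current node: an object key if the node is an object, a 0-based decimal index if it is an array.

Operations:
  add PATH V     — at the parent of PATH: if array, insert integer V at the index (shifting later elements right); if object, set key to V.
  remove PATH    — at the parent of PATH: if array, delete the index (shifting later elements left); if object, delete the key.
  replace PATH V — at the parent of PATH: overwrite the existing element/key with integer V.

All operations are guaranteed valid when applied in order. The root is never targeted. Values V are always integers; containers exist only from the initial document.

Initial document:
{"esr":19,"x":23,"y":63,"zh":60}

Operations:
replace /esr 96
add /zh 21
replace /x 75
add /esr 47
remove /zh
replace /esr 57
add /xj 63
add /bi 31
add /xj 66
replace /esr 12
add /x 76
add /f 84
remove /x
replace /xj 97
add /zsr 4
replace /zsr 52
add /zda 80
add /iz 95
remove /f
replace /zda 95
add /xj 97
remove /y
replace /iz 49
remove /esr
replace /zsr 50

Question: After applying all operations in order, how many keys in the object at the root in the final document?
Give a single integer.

After op 1 (replace /esr 96): {"esr":96,"x":23,"y":63,"zh":60}
After op 2 (add /zh 21): {"esr":96,"x":23,"y":63,"zh":21}
After op 3 (replace /x 75): {"esr":96,"x":75,"y":63,"zh":21}
After op 4 (add /esr 47): {"esr":47,"x":75,"y":63,"zh":21}
After op 5 (remove /zh): {"esr":47,"x":75,"y":63}
After op 6 (replace /esr 57): {"esr":57,"x":75,"y":63}
After op 7 (add /xj 63): {"esr":57,"x":75,"xj":63,"y":63}
After op 8 (add /bi 31): {"bi":31,"esr":57,"x":75,"xj":63,"y":63}
After op 9 (add /xj 66): {"bi":31,"esr":57,"x":75,"xj":66,"y":63}
After op 10 (replace /esr 12): {"bi":31,"esr":12,"x":75,"xj":66,"y":63}
After op 11 (add /x 76): {"bi":31,"esr":12,"x":76,"xj":66,"y":63}
After op 12 (add /f 84): {"bi":31,"esr":12,"f":84,"x":76,"xj":66,"y":63}
After op 13 (remove /x): {"bi":31,"esr":12,"f":84,"xj":66,"y":63}
After op 14 (replace /xj 97): {"bi":31,"esr":12,"f":84,"xj":97,"y":63}
After op 15 (add /zsr 4): {"bi":31,"esr":12,"f":84,"xj":97,"y":63,"zsr":4}
After op 16 (replace /zsr 52): {"bi":31,"esr":12,"f":84,"xj":97,"y":63,"zsr":52}
After op 17 (add /zda 80): {"bi":31,"esr":12,"f":84,"xj":97,"y":63,"zda":80,"zsr":52}
After op 18 (add /iz 95): {"bi":31,"esr":12,"f":84,"iz":95,"xj":97,"y":63,"zda":80,"zsr":52}
After op 19 (remove /f): {"bi":31,"esr":12,"iz":95,"xj":97,"y":63,"zda":80,"zsr":52}
After op 20 (replace /zda 95): {"bi":31,"esr":12,"iz":95,"xj":97,"y":63,"zda":95,"zsr":52}
After op 21 (add /xj 97): {"bi":31,"esr":12,"iz":95,"xj":97,"y":63,"zda":95,"zsr":52}
After op 22 (remove /y): {"bi":31,"esr":12,"iz":95,"xj":97,"zda":95,"zsr":52}
After op 23 (replace /iz 49): {"bi":31,"esr":12,"iz":49,"xj":97,"zda":95,"zsr":52}
After op 24 (remove /esr): {"bi":31,"iz":49,"xj":97,"zda":95,"zsr":52}
After op 25 (replace /zsr 50): {"bi":31,"iz":49,"xj":97,"zda":95,"zsr":50}
Size at the root: 5

Answer: 5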